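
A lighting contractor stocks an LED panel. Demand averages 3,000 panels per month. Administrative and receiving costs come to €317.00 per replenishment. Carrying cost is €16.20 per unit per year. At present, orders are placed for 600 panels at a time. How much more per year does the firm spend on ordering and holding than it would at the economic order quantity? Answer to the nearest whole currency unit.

Annual demand D = 3,000 × 12 = 36,000.
EOQ = √(2DS/H) = √(2 × 36,000 × 317 / 16.2) ≈ 1186.97.
Cost at Q* = (D/Q*)S + (Q*/2)H = √(2DSH) ≈ €19,228.85.
Cost at Q = 600: (36,000/600)×317 + (600/2)×16.2 = €19,020.00 + €4,860.00 = €23,880.00.
Excess = €23,880.00 − €19,228.85 = €4,651.15.

Extra cost ≈ €4,651 per year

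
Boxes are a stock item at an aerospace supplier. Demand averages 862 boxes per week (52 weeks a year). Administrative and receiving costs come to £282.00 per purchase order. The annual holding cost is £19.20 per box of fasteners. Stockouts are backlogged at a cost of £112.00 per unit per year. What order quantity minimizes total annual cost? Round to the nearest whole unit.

Q* ≈ 1,242 boxes

Annual demand D = 862 × 52 = 44,824.
With planned backorders, Q* = √(2DS/H) · √((H+B)/B).
√(2DS/H) = √(2 × 44,824 × 282 / 19.2) = 1147.478.
√((H+B)/B) = √((19.2+112)/112) = 1.0823.
Q* ≈ 1241.944.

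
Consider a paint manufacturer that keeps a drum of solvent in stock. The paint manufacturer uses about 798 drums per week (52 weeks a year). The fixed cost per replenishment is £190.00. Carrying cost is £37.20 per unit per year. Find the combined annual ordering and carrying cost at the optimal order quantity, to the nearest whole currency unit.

Annual demand D = 798 × 52 = 41,496.
Q* = √(2DS/H) = √(2 × 41,496 × 190 / 37.2) ≈ 651.06.
At the optimum the two cost components are equal, so total cost = 2·(Q*/2)H = Q*·H.
Minimum total = √(2DSH) = √(2 × 41,496 × 190 × 37.2) ≈ 24219.568.

TC* ≈ £24,220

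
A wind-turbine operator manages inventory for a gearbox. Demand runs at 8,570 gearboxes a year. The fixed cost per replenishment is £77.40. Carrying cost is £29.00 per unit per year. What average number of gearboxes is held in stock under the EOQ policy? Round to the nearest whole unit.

Average inventory ≈ 107 gearboxes

The optimal lot size = √(2DS/H) = √(2 × 8,570 × 77.4 / 29) ≈ 213.88.
Average inventory = Q*/2 ≈ 213.88 / 2 = 106.942.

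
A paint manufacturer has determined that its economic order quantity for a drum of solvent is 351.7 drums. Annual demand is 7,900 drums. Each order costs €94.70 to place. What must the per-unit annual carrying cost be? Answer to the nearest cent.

Invert the EOQ relation Q*² = 2DS/H.
From Q* = √(2DS/H): H = 2DS / Q*² = 2 × 7,900 × 94.7 / 351.7² = 12.0966.

H ≈ €12.10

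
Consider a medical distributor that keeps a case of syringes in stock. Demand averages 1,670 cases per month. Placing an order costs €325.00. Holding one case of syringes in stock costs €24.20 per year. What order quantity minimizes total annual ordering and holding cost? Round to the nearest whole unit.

Q* ≈ 734 cases

Annual demand D = 1,670 × 12 = 20,040.
EOQ = √(2DS / H) = √(2 × 20,040 × 325 / 24.2).
= √(13,026,000 / 24.2) = √538,264.4628 ≈ 733.665.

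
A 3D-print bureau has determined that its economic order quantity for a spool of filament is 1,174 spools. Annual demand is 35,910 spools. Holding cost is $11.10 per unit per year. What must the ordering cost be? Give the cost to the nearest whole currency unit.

S ≈ $213

The basic EOQ model gives Q* = √(2DS/H); rearrange for the unknown.
From Q* = √(2DS/H): S = Q*²H / (2D) = 1,174² × 11.1 / (2 × 35,910) = 213.0168.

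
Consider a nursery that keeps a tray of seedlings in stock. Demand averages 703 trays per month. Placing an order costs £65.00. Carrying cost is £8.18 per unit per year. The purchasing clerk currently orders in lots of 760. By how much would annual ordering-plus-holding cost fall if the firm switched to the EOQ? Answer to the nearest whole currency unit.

Extra cost ≈ £835 per year

Annual demand D = 703 × 12 = 8,436.
EOQ = √(2DS/H) = √(2 × 8,436 × 65 / 8.18) ≈ 366.15.
Cost at Q* = (D/Q*)S + (Q*/2)H = √(2DSH) ≈ £2,995.14.
Cost at Q = 760: (8,436/760)×65 + (760/2)×8.18 = £721.50 + £3,108.40 = £3,829.90.
Excess = £3,829.90 − £2,995.14 = £834.76.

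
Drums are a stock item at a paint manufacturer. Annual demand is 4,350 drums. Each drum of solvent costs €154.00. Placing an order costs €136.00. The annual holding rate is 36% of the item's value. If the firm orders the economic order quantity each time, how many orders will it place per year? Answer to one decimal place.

N ≈ 29.8 orders per year

Holding cost H = 0.36 × €154.00 = €55.4400 per unit per year.
EOQ = √(2DS/H) = √(2 × 4,350 × 136 / 55.44) ≈ 146.09.
Orders per year = D / Q* = 4,350 / 146.09 ≈ 29.776.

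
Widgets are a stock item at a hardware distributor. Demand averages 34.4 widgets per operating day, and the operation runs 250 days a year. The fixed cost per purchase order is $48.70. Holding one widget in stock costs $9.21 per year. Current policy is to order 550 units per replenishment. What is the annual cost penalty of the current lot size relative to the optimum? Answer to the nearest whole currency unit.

Annual demand D = 34.4 × 250 = 8,600.
EOQ = √(2DS/H) = √(2 × 8,600 × 48.7 / 9.21) ≈ 301.58.
Cost at Q* = (D/Q*)S + (Q*/2)H = √(2DSH) ≈ $2,777.53.
Cost at Q = 550: (8,600/550)×48.7 + (550/2)×9.21 = $761.49 + $2,532.75 = $3,294.24.
Excess = $3,294.24 − $2,777.53 = $516.71.

Extra cost ≈ $517 per year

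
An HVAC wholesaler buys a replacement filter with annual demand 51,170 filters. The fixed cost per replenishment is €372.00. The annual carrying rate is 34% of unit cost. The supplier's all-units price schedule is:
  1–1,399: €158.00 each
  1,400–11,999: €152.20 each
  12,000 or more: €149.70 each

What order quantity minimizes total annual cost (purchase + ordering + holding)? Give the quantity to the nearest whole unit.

Q* ≈ 1,400 filters

Holding cost per unit per year at price C is H = 0.34·C.
Evaluate total cost at each tier's feasible EOQ or, if the EOQ is below the tier, at the tier's minimum quantity.
EOQ at €158.00 = 841.8 (feasible in tier 1): TC = 51,170×€158.00 + (51,170/841.8)×372 + (841.8/2)×0.34×€158.00 = €8,130,083.29.
EOQ at €152.20 = 857.7 < 1400, so use break Q=1400: TC = 51,170×€152.20 + (51,170/1400.0)×372 + (1400.0/2)×0.34×€152.20 = €7,837,894.20.
EOQ at €149.70 = 864.9 < 12000, so use break Q=12000: TC = 51,170×€149.70 + (51,170/12000.0)×372 + (12000.0/2)×0.34×€149.70 = €7,967,123.27.
Lowest total cost is €7,837,894.20 at Q = 1400.0.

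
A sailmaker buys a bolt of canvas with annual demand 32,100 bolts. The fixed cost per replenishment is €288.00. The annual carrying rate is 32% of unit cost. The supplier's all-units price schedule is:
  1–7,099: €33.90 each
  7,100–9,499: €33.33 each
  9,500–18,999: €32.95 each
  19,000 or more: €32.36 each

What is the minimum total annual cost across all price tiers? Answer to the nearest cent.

Holding cost per unit per year at price C is H = 0.32·C.
For each price level, check whether its EOQ is feasible; otherwise the best quantity at that price is the breakpoint.
EOQ at €33.90 = 1305.5 (feasible in tier 1): TC = 32,100×€33.90 + (32,100/1305.5)×288 + (1305.5/2)×0.32×€33.90 = €1,102,352.46.
EOQ at €33.33 = 1316.7 < 7100, so use break Q=7100: TC = 32,100×€33.33 + (32,100/7100.0)×288 + (7100.0/2)×0.32×€33.33 = €1,109,057.96.
EOQ at €32.95 = 1324.2 < 9500, so use break Q=9500: TC = 32,100×€32.95 + (32,100/9500.0)×288 + (9500.0/2)×0.32×€32.95 = €1,108,752.14.
EOQ at €32.36 = 1336.2 < 19000, so use break Q=19000: TC = 32,100×€32.36 + (32,100/19000.0)×288 + (19000.0/2)×0.32×€32.36 = €1,137,616.97.
Lowest total cost among the candidates is at Q = 1305.5.

TC* ≈ €1,102,352.46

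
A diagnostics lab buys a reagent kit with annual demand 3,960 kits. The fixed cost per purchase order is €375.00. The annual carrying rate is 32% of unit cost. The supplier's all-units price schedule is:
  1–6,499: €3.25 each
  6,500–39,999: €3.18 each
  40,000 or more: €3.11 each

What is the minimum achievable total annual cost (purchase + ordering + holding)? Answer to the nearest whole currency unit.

Holding cost per unit per year at price C is H = 0.32·C.
Candidates are each tier's EOQ (if it falls in that tier) and each price-break quantity.
EOQ at €3.25 = 1689.9 (feasible in tier 1): TC = 3,960×€3.25 + (3,960/1689.9)×375 + (1689.9/2)×0.32×€3.25 = €14,627.50.
EOQ at €3.18 = 1708.4 < 6500, so use break Q=6500: TC = 3,960×€3.18 + (3,960/6500.0)×375 + (6500.0/2)×0.32×€3.18 = €16,128.46.
EOQ at €3.11 = 1727.5 < 40000, so use break Q=40000: TC = 3,960×€3.11 + (3,960/40000.0)×375 + (40000.0/2)×0.32×€3.11 = €32,256.72.
Lowest total cost among the candidates is at Q = 1689.9.

TC* ≈ €14,627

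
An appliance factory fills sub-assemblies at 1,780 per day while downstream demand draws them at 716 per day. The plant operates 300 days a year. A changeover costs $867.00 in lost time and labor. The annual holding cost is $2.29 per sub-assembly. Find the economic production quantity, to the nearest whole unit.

Q* ≈ 16,495 sub-assemblies

Annual demand D = 716 × 300 = 214,800.
Production build-up factor (1 − d/p) = 1 − 716/1,780 = 0.5978.
Q* = √(2DS / (H(1 − d/p))) = √(2 × 214,800 × 867 / (2.29 × 0.5978)).
= √(372,463,200 / 1.3689) ≈ 16495.411.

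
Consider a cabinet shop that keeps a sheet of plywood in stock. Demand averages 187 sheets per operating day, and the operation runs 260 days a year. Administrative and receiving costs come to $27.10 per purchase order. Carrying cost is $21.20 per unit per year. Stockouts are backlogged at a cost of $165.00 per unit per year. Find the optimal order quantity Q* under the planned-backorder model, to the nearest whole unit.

Q* ≈ 375 sheets

Annual demand D = 187 × 260 = 48,620.
With planned backorders, Q* = √(2DS/H) · √((H+B)/B).
√(2DS/H) = √(2 × 48,620 × 27.1 / 21.2) = 352.565.
√((H+B)/B) = √((21.2+165)/165) = 1.0623.
Q* ≈ 374.530.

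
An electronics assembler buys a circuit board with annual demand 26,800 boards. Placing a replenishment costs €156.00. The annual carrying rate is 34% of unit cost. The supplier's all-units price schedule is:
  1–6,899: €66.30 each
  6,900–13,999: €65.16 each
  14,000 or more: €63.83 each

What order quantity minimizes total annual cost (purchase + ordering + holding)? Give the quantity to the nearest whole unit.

Q* ≈ 609 boards

Holding cost per unit per year at price C is H = 0.34·C.
Evaluate total cost at each tier's feasible EOQ or, if the EOQ is below the tier, at the tier's minimum quantity.
EOQ at €66.30 = 609.0 (feasible in tier 1): TC = 26,800×€66.30 + (26,800/609.0)×156 + (609.0/2)×0.34×€66.30 = €1,790,569.06.
EOQ at €65.16 = 614.3 < 6900, so use break Q=6900: TC = 26,800×€65.16 + (26,800/6900.0)×156 + (6900.0/2)×0.34×€65.16 = €1,823,326.59.
EOQ at €63.83 = 620.7 < 14000, so use break Q=14000: TC = 26,800×€63.83 + (26,800/14000.0)×156 + (14000.0/2)×0.34×€63.83 = €1,862,858.03.
Lowest total cost is €1,790,569.06 at Q = 609.0.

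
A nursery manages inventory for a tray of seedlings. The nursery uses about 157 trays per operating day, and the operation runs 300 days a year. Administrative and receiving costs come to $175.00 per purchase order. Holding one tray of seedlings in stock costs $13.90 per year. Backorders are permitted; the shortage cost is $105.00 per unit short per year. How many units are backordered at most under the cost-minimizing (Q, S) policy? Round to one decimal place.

S* ≈ 135.5 trays

Annual demand D = 157 × 300 = 47,100.
With planned backorders, Q* = √(2DS/H) · √((H+B)/B).
√(2DS/H) = √(2 × 47,100 × 175 / 13.9) = 1089.023.
√((H+B)/B) = √((13.9+105)/105) = 1.0641.
Q* ≈ 1158.866.
S* = Q* · H/(H+B) = 1158.866 × 13.9/118.9 ≈ 135.477.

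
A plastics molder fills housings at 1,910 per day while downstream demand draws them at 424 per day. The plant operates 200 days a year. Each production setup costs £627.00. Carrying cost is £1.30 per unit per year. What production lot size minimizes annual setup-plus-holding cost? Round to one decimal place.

Q* ≈ 10,253.7 housings

Annual demand D = 424 × 200 = 84,800.
Production build-up factor (1 − d/p) = 1 − 424/1,910 = 0.7780.
Q* = √(2DS / (H(1 − d/p))) = √(2 × 84,800 × 627 / (1.3 × 0.7780)).
= √(106,339,200 / 1.0114) ≈ 10253.740.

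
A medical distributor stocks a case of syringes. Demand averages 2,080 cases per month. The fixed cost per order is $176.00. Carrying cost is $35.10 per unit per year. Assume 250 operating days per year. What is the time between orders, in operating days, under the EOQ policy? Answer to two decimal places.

T ≈ 5.01 days

Annual demand D = 2,080 × 12 = 24,960.
The optimal lot size = √(2DS/H) = √(2 × 24,960 × 176 / 35.1) ≈ 500.31.
Cycle time = Q*/D × 250 = 500.31 / 24,960 × 250 ≈ 5.011 days.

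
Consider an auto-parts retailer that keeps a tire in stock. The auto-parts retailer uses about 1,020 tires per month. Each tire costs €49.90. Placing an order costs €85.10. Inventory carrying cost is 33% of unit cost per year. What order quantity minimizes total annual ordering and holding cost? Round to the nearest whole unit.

Annual demand D = 1,020 × 12 = 12,240.
Holding cost H = 0.33 × €49.90 = €16.4670 per unit per year.
EOQ = √(2DS / H) = √(2 × 12,240 × 85.1 / 16.467).
= √(2,083,248 / 16.467) = √126,510.4755 ≈ 355.683.

Q* ≈ 356 tires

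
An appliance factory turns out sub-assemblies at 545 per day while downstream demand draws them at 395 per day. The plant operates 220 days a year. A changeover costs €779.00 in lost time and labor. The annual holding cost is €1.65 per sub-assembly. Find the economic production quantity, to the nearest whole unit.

Annual demand D = 395 × 220 = 86,900.
Production build-up factor (1 − d/p) = 1 − 395/545 = 0.2752.
Q* = √(2DS / (H(1 − d/p))) = √(2 × 86,900 × 779 / (1.65 × 0.2752)).
= √(135,390,200 / 0.4541) ≈ 17266.498.

Q* ≈ 17,266 sub-assemblies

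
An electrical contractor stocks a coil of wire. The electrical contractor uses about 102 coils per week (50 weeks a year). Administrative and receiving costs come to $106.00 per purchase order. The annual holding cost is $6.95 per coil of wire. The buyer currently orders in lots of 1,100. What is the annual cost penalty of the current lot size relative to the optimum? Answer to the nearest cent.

Extra cost ≈ $1,572.72 per year

Annual demand D = 102 × 50 = 5,100.
EOQ = √(2DS/H) = √(2 × 5,100 × 106 / 6.95) ≈ 394.42.
Cost at Q* = (D/Q*)S + (Q*/2)H = √(2DSH) ≈ $2,741.23.
Cost at Q = 1,100: (5,100/1,100)×106 + (1,100/2)×6.95 = $491.45 + $3,822.50 = $4,313.95.
Excess = $4,313.95 − $2,741.23 = $1,572.72.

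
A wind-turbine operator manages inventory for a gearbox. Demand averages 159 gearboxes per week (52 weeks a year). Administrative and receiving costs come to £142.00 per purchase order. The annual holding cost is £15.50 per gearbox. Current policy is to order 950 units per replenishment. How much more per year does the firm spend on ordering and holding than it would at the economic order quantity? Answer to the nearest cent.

Annual demand D = 159 × 52 = 8,268.
EOQ = √(2DS/H) = √(2 × 8,268 × 142 / 15.5) ≈ 389.22.
Cost at Q* = (D/Q*)S + (Q*/2)H = √(2DSH) ≈ £6,032.89.
Cost at Q = 950: (8,268/950)×142 + (950/2)×15.5 = £1,235.85 + £7,362.50 = £8,598.35.
Excess = £8,598.35 − £6,032.89 = £2,565.46.

Extra cost ≈ £2,565.46 per year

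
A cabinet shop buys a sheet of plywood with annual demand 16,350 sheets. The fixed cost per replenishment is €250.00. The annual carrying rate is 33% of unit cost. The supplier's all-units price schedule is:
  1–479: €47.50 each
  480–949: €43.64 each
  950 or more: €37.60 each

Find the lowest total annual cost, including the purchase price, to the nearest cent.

Holding cost per unit per year at price C is H = 0.33·C.
Evaluate total cost at each tier's feasible EOQ or, if the EOQ is below the tier, at the tier's minimum quantity.
Tier 1 (€47.50): EOQ = 722.2 exceeds tier's upper bound 479, so this tier is dominated.
EOQ at €43.64 = 753.4 (feasible in tier 2): TC = 16,350×€43.64 + (16,350/753.4)×250 + (753.4/2)×0.33×€43.64 = €724,364.34.
EOQ at €37.60 = 811.7 < 950, so use break Q=950: TC = 16,350×€37.60 + (16,350/950.0)×250 + (950.0/2)×0.33×€37.60 = €624,956.43.
Lowest total cost among the candidates is at Q = 950.0.

TC* ≈ €624,956.43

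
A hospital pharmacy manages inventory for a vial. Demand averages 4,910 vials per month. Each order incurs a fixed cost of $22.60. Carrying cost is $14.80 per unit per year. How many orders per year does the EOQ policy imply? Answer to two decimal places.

N ≈ 138.90 orders per year

Annual demand D = 4,910 × 12 = 58,920.
The optimal lot size = √(2DS/H) = √(2 × 58,920 × 22.6 / 14.8) ≈ 424.20.
Orders per year = D / Q* = 58,920 / 424.20 ≈ 138.897.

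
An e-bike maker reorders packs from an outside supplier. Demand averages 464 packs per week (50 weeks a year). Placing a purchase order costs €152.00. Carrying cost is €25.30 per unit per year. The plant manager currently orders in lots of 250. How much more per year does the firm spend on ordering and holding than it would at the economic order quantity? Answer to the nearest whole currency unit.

Annual demand D = 464 × 50 = 23,200.
EOQ = √(2DS/H) = √(2 × 23,200 × 152 / 25.3) ≈ 527.98.
Cost at Q* = (D/Q*)S + (Q*/2)H = √(2DSH) ≈ €13,357.99.
Cost at Q = 250: (23,200/250)×152 + (250/2)×25.3 = €14,105.60 + €3,162.50 = €17,268.10.
Excess = €17,268.10 − €13,357.99 = €3,910.11.

Extra cost ≈ €3,910 per year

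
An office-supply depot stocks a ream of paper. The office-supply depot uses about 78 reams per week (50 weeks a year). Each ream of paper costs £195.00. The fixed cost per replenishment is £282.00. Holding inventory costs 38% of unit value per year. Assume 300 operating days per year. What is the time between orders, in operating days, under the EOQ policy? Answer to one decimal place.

Annual demand D = 78 × 50 = 3,900.
Holding cost H = 0.38 × £195.00 = £74.1000 per unit per year.
EOQ = √(2DS/H) = √(2 × 3,900 × 282 / 74.1) ≈ 172.29.
Cycle time = Q*/D × 300 = 172.29 / 3,900 × 300 ≈ 13.253 days.

T ≈ 13.3 days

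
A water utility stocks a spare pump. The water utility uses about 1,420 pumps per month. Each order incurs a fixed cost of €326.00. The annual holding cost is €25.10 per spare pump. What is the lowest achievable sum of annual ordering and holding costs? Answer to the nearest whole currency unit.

TC* ≈ €16,699

Annual demand D = 1,420 × 12 = 17,040.
Q* = √(2DS/H) = √(2 × 17,040 × 326 / 25.1) ≈ 665.31.
At the optimum the two cost components are equal, so total cost = 2·(Q*/2)H = Q*·H.
Minimum total = √(2DSH) = √(2 × 17,040 × 326 × 25.1) ≈ 16699.192.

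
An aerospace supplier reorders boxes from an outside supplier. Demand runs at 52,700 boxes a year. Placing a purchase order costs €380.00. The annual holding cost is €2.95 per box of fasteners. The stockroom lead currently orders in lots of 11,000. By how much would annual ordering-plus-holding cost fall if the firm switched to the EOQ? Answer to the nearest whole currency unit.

Extra cost ≈ €7,176 per year

EOQ = √(2DS/H) = √(2 × 52,700 × 380 / 2.95) ≈ 3684.69.
Cost at Q* = (D/Q*)S + (Q*/2)H = √(2DSH) ≈ €10,869.84.
Cost at Q = 11,000: (52,700/11,000)×380 + (11,000/2)×2.95 = €1,820.55 + €16,225.00 = €18,045.55.
Excess = €18,045.55 − €10,869.84 = €7,175.71.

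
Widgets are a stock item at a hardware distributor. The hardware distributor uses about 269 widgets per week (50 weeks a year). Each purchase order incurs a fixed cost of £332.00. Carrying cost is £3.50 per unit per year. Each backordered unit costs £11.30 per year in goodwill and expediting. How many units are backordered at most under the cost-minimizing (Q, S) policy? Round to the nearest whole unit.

Annual demand D = 269 × 50 = 13,450.
With planned backorders, Q* = √(2DS/H) · √((H+B)/B).
√(2DS/H) = √(2 × 13,450 × 332 / 3.5) = 1597.391.
√((H+B)/B) = √((3.5+11.3)/11.3) = 1.1444.
Q* ≈ 1828.112.
S* = Q* · H/(H+B) = 1828.112 × 3.5/14.8 ≈ 432.324.

S* ≈ 432 widgets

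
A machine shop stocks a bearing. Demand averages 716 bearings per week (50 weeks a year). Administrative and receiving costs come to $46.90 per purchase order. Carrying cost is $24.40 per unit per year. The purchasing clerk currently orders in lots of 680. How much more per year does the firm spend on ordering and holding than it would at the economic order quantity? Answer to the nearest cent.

Extra cost ≈ $1,713.29 per year

Annual demand D = 716 × 50 = 35,800.
EOQ = √(2DS/H) = √(2 × 35,800 × 46.9 / 24.4) ≈ 370.98.
Cost at Q* = (D/Q*)S + (Q*/2)H = √(2DSH) ≈ $9,051.86.
Cost at Q = 680: (35,800/680)×46.9 + (680/2)×24.4 = $2,469.15 + $8,296.00 = $10,765.15.
Excess = $10,765.15 − $9,051.86 = $1,713.29.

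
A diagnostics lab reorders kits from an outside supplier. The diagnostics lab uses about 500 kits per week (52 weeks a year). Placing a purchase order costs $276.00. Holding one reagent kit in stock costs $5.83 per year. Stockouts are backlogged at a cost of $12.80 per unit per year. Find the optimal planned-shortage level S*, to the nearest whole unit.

S* ≈ 592 kits

Annual demand D = 500 × 52 = 26,000.
With planned backorders, Q* = √(2DS/H) · √((H+B)/B).
√(2DS/H) = √(2 × 26,000 × 276 / 5.83) = 1568.996.
√((H+B)/B) = √((5.83+12.8)/12.8) = 1.2064.
Q* ≈ 1892.881.
S* = Q* · H/(H+B) = 1892.881 × 5.83/18.63 ≈ 592.351.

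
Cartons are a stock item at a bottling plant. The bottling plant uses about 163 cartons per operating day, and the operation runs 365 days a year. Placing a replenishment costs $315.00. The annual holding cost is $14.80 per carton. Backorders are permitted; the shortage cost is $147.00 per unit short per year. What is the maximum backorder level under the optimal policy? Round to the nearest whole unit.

S* ≈ 153 cartons

Annual demand D = 163 × 365 = 59,495.
With planned backorders, Q* = √(2DS/H) · √((H+B)/B).
√(2DS/H) = √(2 × 59,495 × 315 / 14.8) = 1591.401.
√((H+B)/B) = √((14.8+147)/147) = 1.0491.
Q* ≈ 1669.592.
S* = Q* · H/(H+B) = 1669.592 × 14.8/161.8 ≈ 152.719.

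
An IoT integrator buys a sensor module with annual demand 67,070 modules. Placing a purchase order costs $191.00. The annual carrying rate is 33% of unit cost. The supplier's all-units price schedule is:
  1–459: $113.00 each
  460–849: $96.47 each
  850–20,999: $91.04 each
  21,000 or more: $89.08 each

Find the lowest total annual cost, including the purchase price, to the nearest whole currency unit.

TC* ≈ $6,133,797

Holding cost per unit per year at price C is H = 0.33·C.
Candidates are each tier's EOQ (if it falls in that tier) and each price-break quantity.
Tier 1 ($113.00): EOQ = 828.9 exceeds tier's upper bound 459, so this tier is dominated.
Tier 2 ($96.47): EOQ = 897.1 exceeds tier's upper bound 849, so this tier is dominated.
EOQ at $91.04 = 923.5 (feasible in tier 3): TC = 67,070×$91.04 + (67,070/923.5)×191 + (923.5/2)×0.33×$91.04 = $6,133,796.79.
EOQ at $89.08 = 933.6 < 21000, so use break Q=21000: TC = 67,070×$89.08 + (67,070/21000.0)×191 + (21000.0/2)×0.33×$89.08 = $6,283,867.82.
Lowest total cost among the candidates is at Q = 923.5.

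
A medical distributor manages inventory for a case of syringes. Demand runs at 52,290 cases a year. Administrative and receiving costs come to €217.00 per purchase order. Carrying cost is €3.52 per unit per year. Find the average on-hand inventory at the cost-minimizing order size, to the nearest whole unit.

The optimal lot size = √(2DS/H) = √(2 × 52,290 × 217 / 3.52) ≈ 2539.12.
Average inventory = Q*/2 ≈ 2539.12 / 2 = 1269.559.

Average inventory ≈ 1,270 cases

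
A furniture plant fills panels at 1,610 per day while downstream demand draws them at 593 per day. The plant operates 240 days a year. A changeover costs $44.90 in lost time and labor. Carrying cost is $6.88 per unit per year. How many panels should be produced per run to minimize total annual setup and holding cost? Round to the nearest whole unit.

Annual demand D = 593 × 240 = 142,320.
Production build-up factor (1 − d/p) = 1 − 593/1,610 = 0.6317.
Q* = √(2DS / (H(1 − d/p))) = √(2 × 142,320 × 44.9 / (6.88 × 0.6317)).
= √(12,780,336 / 4.3459) ≈ 1714.863.

Q* ≈ 1,715 panels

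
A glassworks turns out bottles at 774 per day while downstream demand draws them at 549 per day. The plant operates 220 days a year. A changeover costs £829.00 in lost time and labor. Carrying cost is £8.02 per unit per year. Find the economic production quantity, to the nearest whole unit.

Q* ≈ 9,268 bottles

Annual demand D = 549 × 220 = 120,780.
Production build-up factor (1 − d/p) = 1 − 549/774 = 0.2907.
Q* = √(2DS / (H(1 − d/p))) = √(2 × 120,780 × 829 / (8.02 × 0.2907)).
= √(200,253,240 / 2.3314) ≈ 9267.910.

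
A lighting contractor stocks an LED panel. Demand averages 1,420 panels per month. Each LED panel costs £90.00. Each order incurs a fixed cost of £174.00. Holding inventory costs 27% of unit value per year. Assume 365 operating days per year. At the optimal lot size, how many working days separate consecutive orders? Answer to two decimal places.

Annual demand D = 1,420 × 12 = 17,040.
Holding cost H = 0.27 × £90.00 = £24.3000 per unit per year.
Q* = √(2DS/H) = √(2 × 17,040 × 174 / 24.3) ≈ 493.99.
Cycle time = Q*/D × 365 = 493.99 / 17,040 × 365 ≈ 10.581 days.

T ≈ 10.58 days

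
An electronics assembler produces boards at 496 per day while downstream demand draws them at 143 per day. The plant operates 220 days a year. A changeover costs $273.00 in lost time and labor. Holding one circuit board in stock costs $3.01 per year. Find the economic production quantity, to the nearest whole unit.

Q* ≈ 2,832 boards

Annual demand D = 143 × 220 = 31,460.
Production build-up factor (1 − d/p) = 1 − 143/496 = 0.7117.
Q* = √(2DS / (H(1 − d/p))) = √(2 × 31,460 × 273 / (3.01 × 0.7117)).
= √(17,177,160 / 2.1422) ≈ 2831.691.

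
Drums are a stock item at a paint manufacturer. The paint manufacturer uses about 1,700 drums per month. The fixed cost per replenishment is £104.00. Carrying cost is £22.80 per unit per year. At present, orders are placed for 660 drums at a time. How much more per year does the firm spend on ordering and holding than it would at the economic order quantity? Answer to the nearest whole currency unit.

Extra cost ≈ £903 per year

Annual demand D = 1,700 × 12 = 20,400.
EOQ = √(2DS/H) = √(2 × 20,400 × 104 / 22.8) ≈ 431.40.
Cost at Q* = (D/Q*)S + (Q*/2)H = √(2DSH) ≈ £9,835.90.
Cost at Q = 660: (20,400/660)×104 + (660/2)×22.8 = £3,214.55 + £7,524.00 = £10,738.55.
Excess = £10,738.55 − £9,835.90 = £902.64.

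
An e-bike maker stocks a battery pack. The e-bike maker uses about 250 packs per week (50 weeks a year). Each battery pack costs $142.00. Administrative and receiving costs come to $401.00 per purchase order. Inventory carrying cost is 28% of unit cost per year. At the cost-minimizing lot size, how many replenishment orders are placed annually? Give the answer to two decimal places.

Annual demand D = 250 × 50 = 12,500.
Holding cost H = 0.28 × $142.00 = $39.7600 per unit per year.
EOQ = √(2DS/H) = √(2 × 12,500 × 401 / 39.76) ≈ 502.13.
Orders per year = D / Q* = 12,500 / 502.13 ≈ 24.894.

N ≈ 24.89 orders per year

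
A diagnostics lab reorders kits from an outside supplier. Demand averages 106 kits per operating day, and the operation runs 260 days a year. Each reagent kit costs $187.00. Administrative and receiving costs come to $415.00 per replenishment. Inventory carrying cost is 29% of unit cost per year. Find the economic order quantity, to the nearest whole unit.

Q* ≈ 649 kits

Annual demand D = 106 × 260 = 27,560.
Holding cost H = 0.29 × $187.00 = $54.2300 per unit per year.
EOQ = √(2DS / H) = √(2 × 27,560 × 415 / 54.23).
= √(22,874,800 / 54.23) = √421,810.8058 ≈ 649.470.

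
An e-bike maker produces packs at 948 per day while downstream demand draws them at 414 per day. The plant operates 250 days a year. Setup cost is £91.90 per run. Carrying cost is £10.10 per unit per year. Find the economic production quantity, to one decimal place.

Q* ≈ 1,828.6 packs

Annual demand D = 414 × 250 = 103,500.
Production build-up factor (1 − d/p) = 1 − 414/948 = 0.5633.
Q* = √(2DS / (H(1 − d/p))) = √(2 × 103,500 × 91.9 / (10.1 × 0.5633)).
= √(19,023,300 / 5.6892) ≈ 1828.588.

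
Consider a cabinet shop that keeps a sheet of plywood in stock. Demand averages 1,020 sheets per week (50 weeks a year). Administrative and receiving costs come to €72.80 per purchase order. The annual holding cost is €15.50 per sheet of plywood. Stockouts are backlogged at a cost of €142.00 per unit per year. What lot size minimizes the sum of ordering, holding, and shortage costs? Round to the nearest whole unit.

Annual demand D = 1,020 × 50 = 51,000.
With planned backorders, Q* = √(2DS/H) · √((H+B)/B).
√(2DS/H) = √(2 × 51,000 × 72.8 / 15.5) = 692.150.
√((H+B)/B) = √((15.5+142)/142) = 1.0532.
Q* ≈ 728.947.

Q* ≈ 729 sheets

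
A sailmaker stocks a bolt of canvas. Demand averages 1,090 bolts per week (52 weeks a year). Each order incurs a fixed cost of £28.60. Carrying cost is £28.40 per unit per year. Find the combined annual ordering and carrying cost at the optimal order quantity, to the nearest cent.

TC* ≈ £9,595.60

Annual demand D = 1,090 × 52 = 56,680.
The optimal lot size = √(2DS/H) = √(2 × 56,680 × 28.6 / 28.4) ≈ 337.87.
At the optimum the two cost components are equal, so total cost = 2·(Q*/2)H = Q*·H.
Minimum total = √(2DSH) = √(2 × 56,680 × 28.6 × 28.4) ≈ 9595.599.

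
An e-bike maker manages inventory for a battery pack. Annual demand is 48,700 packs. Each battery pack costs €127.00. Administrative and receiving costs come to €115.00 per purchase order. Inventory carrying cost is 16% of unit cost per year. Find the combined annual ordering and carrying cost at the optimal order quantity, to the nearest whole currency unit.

Holding cost H = 0.16 × €127.00 = €20.3200 per unit per year.
Q* = √(2DS/H) = √(2 × 48,700 × 115 / 20.32) ≈ 742.45.
At the optimum the two cost components are equal, so total cost = 2·(Q*/2)H = Q*·H.
Minimum total = √(2DSH) = √(2 × 48,700 × 115 × 20.32) ≈ 15086.561.

TC* ≈ €15,087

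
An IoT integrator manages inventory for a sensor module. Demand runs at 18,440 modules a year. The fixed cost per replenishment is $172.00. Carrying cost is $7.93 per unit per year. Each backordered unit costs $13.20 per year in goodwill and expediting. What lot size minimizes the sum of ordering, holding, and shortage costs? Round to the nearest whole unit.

Q* ≈ 1,132 modules

With planned backorders, Q* = √(2DS/H) · √((H+B)/B).
√(2DS/H) = √(2 × 18,440 × 172 / 7.93) = 894.382.
√((H+B)/B) = √((7.93+13.2)/13.2) = 1.2652.
Q* ≈ 1131.582.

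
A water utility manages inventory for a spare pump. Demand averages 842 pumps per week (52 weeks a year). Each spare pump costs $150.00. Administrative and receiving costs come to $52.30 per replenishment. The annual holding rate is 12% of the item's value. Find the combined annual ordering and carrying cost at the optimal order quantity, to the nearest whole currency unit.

TC* ≈ $9,079

Annual demand D = 842 × 52 = 43,784.
Holding cost H = 0.12 × $150.00 = $18.0000 per unit per year.
EOQ = √(2DS/H) = √(2 × 43,784 × 52.3 / 18) ≈ 504.41.
At Q*, ordering cost (D/Q*)S equals holding cost (Q*/2)H, each = √(DSH/2).
Minimum total = √(2DSH) = √(2 × 43,784 × 52.3 × 18) ≈ 9079.456.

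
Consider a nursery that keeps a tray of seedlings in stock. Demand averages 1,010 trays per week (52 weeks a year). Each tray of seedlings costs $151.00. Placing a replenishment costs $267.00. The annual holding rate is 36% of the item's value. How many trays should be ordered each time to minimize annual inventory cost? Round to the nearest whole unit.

Annual demand D = 1,010 × 52 = 52,520.
Holding cost H = 0.36 × $151.00 = $54.3600 per unit per year.
EOQ = √(2DS / H) = √(2 × 52,520 × 267 / 54.36).
= √(28,045,680 / 54.36) = √515,924.9448 ≈ 718.279.

Q* ≈ 718 trays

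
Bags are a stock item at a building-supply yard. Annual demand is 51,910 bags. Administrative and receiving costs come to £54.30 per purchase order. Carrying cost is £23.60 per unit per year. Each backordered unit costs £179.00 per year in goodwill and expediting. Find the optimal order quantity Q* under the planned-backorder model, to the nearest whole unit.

With planned backorders, Q* = √(2DS/H) · √((H+B)/B).
√(2DS/H) = √(2 × 51,910 × 54.3 / 23.6) = 488.747.
√((H+B)/B) = √((23.6+179)/179) = 1.0639.
Q* ≈ 519.969.

Q* ≈ 520 bags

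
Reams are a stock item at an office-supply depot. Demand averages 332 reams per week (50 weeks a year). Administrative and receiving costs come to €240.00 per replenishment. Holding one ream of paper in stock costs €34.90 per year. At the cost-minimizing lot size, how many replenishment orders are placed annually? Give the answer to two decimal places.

Annual demand D = 332 × 50 = 16,600.
The optimal lot size = √(2DS/H) = √(2 × 16,600 × 240 / 34.9) ≈ 477.82.
Orders per year = D / Q* = 16,600 / 477.82 ≈ 34.741.

N ≈ 34.74 orders per year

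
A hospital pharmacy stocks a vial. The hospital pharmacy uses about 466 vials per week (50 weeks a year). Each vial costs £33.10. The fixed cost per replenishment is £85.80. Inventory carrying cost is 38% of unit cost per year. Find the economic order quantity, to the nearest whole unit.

Annual demand D = 466 × 50 = 23,300.
Holding cost H = 0.38 × £33.10 = £12.5780 per unit per year.
EOQ = √(2DS / H) = √(2 × 23,300 × 85.8 / 12.578).
= √(3,998,280 / 12.578) = √317,878.8361 ≈ 563.807.

Q* ≈ 564 vials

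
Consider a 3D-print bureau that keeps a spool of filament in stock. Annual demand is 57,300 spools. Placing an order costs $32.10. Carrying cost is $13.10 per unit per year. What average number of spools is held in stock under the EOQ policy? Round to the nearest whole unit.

EOQ = √(2DS/H) = √(2 × 57,300 × 32.1 / 13.1) ≈ 529.92.
Average inventory = Q*/2 ≈ 529.92 / 2 = 264.959.

Average inventory ≈ 265 spools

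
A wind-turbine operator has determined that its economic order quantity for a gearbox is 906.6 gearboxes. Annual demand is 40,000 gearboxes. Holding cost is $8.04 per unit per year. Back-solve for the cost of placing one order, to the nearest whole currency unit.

The basic EOQ model gives Q* = √(2DS/H); rearrange for the unknown.
From Q* = √(2DS/H): S = Q*²H / (2D) = 906.6² × 8.04 / (2 × 40,000) = 82.6033.

S ≈ $83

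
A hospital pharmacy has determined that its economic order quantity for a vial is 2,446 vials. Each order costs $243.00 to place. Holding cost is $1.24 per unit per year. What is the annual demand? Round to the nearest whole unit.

Invert the EOQ relation Q*² = 2DS/H.
From Q* = √(2DS/H): D = Q*²H / (2S) = 2,446² × 1.24 / (2 × 243) = 15265.053.

D ≈ 15,265 vials per year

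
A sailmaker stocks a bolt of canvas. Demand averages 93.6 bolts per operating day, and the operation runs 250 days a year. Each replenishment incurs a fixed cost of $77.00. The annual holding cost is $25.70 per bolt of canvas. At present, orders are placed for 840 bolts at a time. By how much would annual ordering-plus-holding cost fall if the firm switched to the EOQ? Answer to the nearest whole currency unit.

Extra cost ≈ $3,315 per year

Annual demand D = 93.6 × 250 = 23,400.
EOQ = √(2DS/H) = √(2 × 23,400 × 77 / 25.7) ≈ 374.46.
Cost at Q* = (D/Q*)S + (Q*/2)H = √(2DSH) ≈ $9,623.54.
Cost at Q = 840: (23,400/840)×77 + (840/2)×25.7 = $2,145.00 + $10,794.00 = $12,939.00.
Excess = $12,939.00 − $9,623.54 = $3,315.46.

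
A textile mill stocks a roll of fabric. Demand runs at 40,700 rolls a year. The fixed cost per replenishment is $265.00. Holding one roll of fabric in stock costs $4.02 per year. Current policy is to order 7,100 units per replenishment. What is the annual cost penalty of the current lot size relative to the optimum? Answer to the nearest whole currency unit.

Extra cost ≈ $6,478 per year

EOQ = √(2DS/H) = √(2 × 40,700 × 265 / 4.02) ≈ 2316.45.
Cost at Q* = (D/Q*)S + (Q*/2)H = √(2DSH) ≈ $9,312.11.
Cost at Q = 7,100: (40,700/7,100)×265 + (7,100/2)×4.02 = $1,519.08 + $14,271.00 = $15,790.08.
Excess = $15,790.08 − $9,312.11 = $6,477.97.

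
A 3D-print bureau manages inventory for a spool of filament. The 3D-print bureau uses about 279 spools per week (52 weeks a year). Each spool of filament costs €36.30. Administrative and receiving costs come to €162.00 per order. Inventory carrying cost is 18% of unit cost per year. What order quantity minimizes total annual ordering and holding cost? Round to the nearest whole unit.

Q* ≈ 848 spools

Annual demand D = 279 × 52 = 14,508.
Holding cost H = 0.18 × €36.30 = €6.5340 per unit per year.
EOQ = √(2DS / H) = √(2 × 14,508 × 162 / 6.534).
= √(4,700,592 / 6.534) = √719,404.9587 ≈ 848.177.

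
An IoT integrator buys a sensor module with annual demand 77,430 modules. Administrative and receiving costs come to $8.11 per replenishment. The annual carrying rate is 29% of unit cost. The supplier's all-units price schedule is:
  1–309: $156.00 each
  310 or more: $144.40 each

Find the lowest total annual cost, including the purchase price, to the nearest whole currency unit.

TC* ≈ $11,189,408

Holding cost per unit per year at price C is H = 0.29·C.
For each price level, check whether its EOQ is feasible; otherwise the best quantity at that price is the breakpoint.
EOQ at $156.00 = 166.6 (feasible in tier 1): TC = 77,430×$156.00 + (77,430/166.6)×8.11 + (166.6/2)×0.29×$156.00 = $12,086,617.74.
EOQ at $144.40 = 173.2 < 310, so use break Q=310: TC = 77,430×$144.40 + (77,430/310.0)×8.11 + (310.0/2)×0.29×$144.40 = $11,189,408.45.
Lowest total cost among the candidates is at Q = 310.0.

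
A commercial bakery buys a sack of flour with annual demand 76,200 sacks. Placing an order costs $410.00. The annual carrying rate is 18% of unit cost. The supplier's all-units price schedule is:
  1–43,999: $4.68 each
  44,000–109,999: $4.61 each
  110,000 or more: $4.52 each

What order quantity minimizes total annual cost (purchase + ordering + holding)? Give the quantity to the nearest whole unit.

Holding cost per unit per year at price C is H = 0.18·C.
Evaluate total cost at each tier's feasible EOQ or, if the EOQ is below the tier, at the tier's minimum quantity.
EOQ at $4.68 = 8612.4 (feasible in tier 1): TC = 76,200×$4.68 + (76,200/8612.4)×410 + (8612.4/2)×0.18×$4.68 = $363,871.10.
EOQ at $4.61 = 8677.6 < 44000, so use break Q=44000: TC = 76,200×$4.61 + (76,200/44000.0)×410 + (44000.0/2)×0.18×$4.61 = $370,247.65.
EOQ at $4.52 = 8763.5 < 110000, so use break Q=110000: TC = 76,200×$4.52 + (76,200/110000.0)×410 + (110000.0/2)×0.18×$4.52 = $389,456.02.
Lowest total cost is $363,871.10 at Q = 8612.4.

Q* ≈ 8,612 sacks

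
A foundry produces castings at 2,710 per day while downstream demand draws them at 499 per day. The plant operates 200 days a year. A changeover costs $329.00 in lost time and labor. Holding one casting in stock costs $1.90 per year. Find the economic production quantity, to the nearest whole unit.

Annual demand D = 499 × 200 = 99,800.
Production build-up factor (1 − d/p) = 1 − 499/2,710 = 0.8159.
Q* = √(2DS / (H(1 − d/p))) = √(2 × 99,800 × 329 / (1.9 × 0.8159)).
= √(65,668,400 / 1.5501) ≈ 6508.662.

Q* ≈ 6,509 castings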